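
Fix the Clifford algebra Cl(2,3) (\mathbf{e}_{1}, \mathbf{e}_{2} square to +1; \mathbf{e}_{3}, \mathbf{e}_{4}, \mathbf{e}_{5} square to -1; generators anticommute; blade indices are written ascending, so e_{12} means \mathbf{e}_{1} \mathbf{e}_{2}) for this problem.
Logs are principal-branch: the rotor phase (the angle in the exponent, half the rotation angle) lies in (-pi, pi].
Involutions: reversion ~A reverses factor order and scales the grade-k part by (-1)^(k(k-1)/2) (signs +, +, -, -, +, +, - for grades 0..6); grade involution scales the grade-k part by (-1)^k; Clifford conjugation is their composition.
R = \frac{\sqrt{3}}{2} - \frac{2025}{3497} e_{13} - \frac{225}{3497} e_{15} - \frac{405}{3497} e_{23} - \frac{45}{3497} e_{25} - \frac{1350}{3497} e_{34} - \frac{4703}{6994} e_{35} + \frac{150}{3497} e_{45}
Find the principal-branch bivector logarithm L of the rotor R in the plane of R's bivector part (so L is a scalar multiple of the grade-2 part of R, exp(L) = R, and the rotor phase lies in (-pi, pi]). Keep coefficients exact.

The scalar part of R is \frac{\sqrt{3}}{2}, so the principal-branch rotor phase is pinned; divide the bivector part by its sine to get the unit plane — L is the phase times that plane.
Concretely: cos(phase) = \frac{\sqrt{3}}{2} gives phase = ±\frac{\pi}{6}, and since phase/sin(phase) is even the sign is immaterial: L = (phase/sin(phase)) * <R>_2 = (\frac{\pi}{3}) * <R>_2.
Answer: - \frac{675 \pi}{3497} e_{13} - \frac{75 \pi}{3497} e_{15} - \frac{135 \pi}{3497} e_{23} - \frac{15 \pi}{3497} e_{25} - \frac{450 \pi}{3497} e_{34} - \frac{4703 \pi}{20982} e_{35} + \frac{50 \pi}{3497} e_{45}


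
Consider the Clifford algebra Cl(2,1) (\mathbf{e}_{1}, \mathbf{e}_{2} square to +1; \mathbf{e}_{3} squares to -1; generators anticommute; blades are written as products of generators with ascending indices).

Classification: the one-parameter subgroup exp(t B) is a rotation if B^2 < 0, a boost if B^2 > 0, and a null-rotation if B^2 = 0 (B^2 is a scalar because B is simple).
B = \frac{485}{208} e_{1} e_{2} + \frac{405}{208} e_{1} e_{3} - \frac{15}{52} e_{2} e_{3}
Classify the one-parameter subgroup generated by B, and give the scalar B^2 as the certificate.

B^2 term by term: the squares give (\frac{485}{208})^2*(e_{1} e_{2})^2 + (\frac{405}{208})^2*(e_{1} e_{3})^2 + (-\frac{15}{52})^2*(e_{2} e_{3})^2 = \frac{235225}{43264}*(-1) + \frac{164025}{43264}*(+1) + \frac{225}{2704}*(+1) = -\frac{25}{16} (each basis 2-blade squares to minus the product of its generators' squares); cross terms between blades sharing an index anticommute and cancel. So B^2 = -\frac{25}{16}.
Answer: rotation, certificate B^2 = -\frac{25}{16}. The invariant at work: B^2 = -\frac{25}{16} is unchanged by conjugation, hence its sign classifies the subgroup whatever basis B is written in.


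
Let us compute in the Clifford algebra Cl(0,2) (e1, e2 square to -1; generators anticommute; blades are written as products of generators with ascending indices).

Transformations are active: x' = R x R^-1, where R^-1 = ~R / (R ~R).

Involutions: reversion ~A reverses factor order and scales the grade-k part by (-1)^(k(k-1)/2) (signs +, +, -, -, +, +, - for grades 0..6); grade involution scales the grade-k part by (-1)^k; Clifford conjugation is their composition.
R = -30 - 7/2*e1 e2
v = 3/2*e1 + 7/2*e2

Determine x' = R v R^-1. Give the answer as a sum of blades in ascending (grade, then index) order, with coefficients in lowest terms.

~R = -30 + 7/2*e1 e2, and R ~R = 3649/4, so R^-1 = ~R / (3649/4).
R v = -131/4*e1 - 441/4*e2
Answer: 4773/7298*e1 + 27377/7298*e2


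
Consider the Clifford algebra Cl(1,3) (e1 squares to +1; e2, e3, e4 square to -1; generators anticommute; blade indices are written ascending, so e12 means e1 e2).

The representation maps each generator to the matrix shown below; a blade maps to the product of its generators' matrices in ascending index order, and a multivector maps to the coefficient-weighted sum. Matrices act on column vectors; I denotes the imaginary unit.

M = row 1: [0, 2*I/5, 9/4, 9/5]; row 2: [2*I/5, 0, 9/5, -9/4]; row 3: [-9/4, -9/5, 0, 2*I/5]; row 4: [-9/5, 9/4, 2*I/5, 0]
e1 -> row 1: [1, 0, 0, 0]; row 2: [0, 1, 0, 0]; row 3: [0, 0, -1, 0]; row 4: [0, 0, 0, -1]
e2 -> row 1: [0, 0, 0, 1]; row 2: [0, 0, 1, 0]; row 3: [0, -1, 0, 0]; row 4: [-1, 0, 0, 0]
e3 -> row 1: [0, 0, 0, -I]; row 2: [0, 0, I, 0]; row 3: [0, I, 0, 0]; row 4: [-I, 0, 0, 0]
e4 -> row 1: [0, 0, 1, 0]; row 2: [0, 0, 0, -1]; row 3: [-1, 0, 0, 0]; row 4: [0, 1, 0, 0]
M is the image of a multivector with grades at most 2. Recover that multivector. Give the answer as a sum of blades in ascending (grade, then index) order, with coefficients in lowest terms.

Method: the blade images are trace-orthogonal — tr(rho(e_A) rho(e_B)^-1) = 4 if A = B and 0 otherwise — and rho(e_A)^-1 = (e_A)^2 * rho(e_A) with (e_A)^2 = +1 or -1, so the coefficient of e_A in the preimage is (e_A)^2 * tr(M rho(e_A))/4.
Nonzero projections over blades of grade <= 2: e2: (e2)^2 = -1, tr(M rho(e2)) = -36/5, coefficient 9/5; e4: (e4)^2 = -1, tr(M rho(e4)) = -9, coefficient 9/4; e34: (e34)^2 = -1, tr(M rho(e34)) = 8/5, coefficient -2/5. Every other blade of grade <= 2 projects to 0.
Answer: 9/5*e2 + 9/4*e4 - 2/5*e34


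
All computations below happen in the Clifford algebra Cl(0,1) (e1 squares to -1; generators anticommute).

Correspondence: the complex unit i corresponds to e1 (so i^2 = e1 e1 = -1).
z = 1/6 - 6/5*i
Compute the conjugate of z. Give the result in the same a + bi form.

In blades: z = 1/6 - 6/5*e1.
Conjugation here is Clifford conjugation: the scalar is fixed and the grade-1 and grade-2 blades all flip sign, giving 1/6 + 6/5*e1; translating back:
Answer: 1/6 + 6/5*i


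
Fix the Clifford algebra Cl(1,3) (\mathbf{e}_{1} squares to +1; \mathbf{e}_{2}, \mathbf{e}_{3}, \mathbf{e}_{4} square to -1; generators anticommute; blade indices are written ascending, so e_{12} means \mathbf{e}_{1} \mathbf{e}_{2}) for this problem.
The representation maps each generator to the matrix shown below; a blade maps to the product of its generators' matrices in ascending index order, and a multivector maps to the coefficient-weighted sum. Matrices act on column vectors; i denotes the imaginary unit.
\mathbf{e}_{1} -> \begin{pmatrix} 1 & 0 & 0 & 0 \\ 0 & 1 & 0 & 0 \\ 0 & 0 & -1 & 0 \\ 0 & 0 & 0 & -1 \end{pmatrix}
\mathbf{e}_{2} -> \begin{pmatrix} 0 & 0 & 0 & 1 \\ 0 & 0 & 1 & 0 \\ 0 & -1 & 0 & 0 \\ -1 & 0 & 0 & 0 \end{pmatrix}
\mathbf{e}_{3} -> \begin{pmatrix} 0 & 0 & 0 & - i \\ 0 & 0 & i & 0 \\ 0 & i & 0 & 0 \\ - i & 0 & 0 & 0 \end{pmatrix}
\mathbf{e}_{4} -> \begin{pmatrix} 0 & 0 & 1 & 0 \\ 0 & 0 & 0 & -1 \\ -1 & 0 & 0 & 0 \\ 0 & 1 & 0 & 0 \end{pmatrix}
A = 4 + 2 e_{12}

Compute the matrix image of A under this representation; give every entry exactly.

Bivector images (products of the table entries): rho(e_{12}) = rho(\mathbf{e}_{1})rho(\mathbf{e}_{2}) = \begin{pmatrix} 0 & 0 & 0 & 1 \\ 0 & 0 & 1 & 0 \\ 0 & 1 & 0 & 0 \\ 1 & 0 & 0 & 0 \end{pmatrix}.
M = (4)*1 + (2)*rho(e_{12}), summed entrywise (1 is the identity matrix):
Answer: \begin{pmatrix} 4 & 0 & 0 & 2 \\ 0 & 4 & 2 & 0 \\ 0 & 2 & 4 & 0 \\ 2 & 0 & 0 & 4 \end{pmatrix}


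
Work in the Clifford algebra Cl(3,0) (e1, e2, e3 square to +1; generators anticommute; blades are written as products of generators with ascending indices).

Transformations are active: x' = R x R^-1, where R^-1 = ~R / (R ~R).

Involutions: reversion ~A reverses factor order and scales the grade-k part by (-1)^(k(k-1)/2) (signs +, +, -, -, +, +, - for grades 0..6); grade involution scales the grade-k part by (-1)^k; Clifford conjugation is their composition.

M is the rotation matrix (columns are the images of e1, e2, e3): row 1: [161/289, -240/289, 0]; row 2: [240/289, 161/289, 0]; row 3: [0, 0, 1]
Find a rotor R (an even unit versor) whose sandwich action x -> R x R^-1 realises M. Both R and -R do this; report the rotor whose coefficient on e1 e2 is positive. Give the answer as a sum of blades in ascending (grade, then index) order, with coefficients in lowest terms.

Method: write R = a + b12*e1 e2 + b13*e1 e3 + b23*e2 e3 with a^2 + b12^2 + b13^2 + b23^2 = 1 (so R^-1 = ~R). Expanding the columns R e_j ~R gives tr M = 4a^2 - 1 and, from the antisymmetric part, M21 - M12 = -4a*b12, M13 - M31 = 4a*b13, M32 - M23 = -4a*b23.
Here tr M = 611/289, so a^2 = (1 + tr M)/4 = 225/289 and a = ±15/17. Taking a = 15/17: M21 - M12 = 480/289, M13 - M31 = 0, M32 - M23 = 0, giving b12 = -8/17, b13 = 0, b23 = 0, i.e. R = 15/17 - 8/17*e1 e2.
Its e1 e2 coefficient is negative, so report the other preimage -R.
Answer: -15/17 + 8/17*e1 e2. Key observation: the double cover Spin(3) -> SO(3) sends R and -R to the same matrix (trace 611/289 here), so the stated sign of the e1 e2 coefficient is what selects one sheet.


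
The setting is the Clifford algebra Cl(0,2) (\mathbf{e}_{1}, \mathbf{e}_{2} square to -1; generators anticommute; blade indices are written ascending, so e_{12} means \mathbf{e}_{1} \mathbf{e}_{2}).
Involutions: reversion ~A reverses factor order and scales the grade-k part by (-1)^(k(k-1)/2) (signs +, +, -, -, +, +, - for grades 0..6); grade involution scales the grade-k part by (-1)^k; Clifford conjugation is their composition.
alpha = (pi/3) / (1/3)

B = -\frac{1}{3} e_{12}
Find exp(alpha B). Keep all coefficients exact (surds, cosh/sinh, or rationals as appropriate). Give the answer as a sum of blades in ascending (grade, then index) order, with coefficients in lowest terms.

B^2 = (-\frac{1}{3})^2*(e_{12})^2 = \frac{1}{9}*(-1) = -\frac{1}{9} (a basis 2-blade squares to minus the product of its generators' squares).
B^2 = -\frac{1}{9} — a negative square means the series sums to a rotation: l = \frac{1}{3}, alpha*l = \frac{\pi}{3}, so exp(alpha B) = cos(\frac{\pi}{3}) + (sin(\frac{\pi}{3})/(\frac{1}{3}))*B = \frac{1}{2} + (\frac{3 \sqrt{3}}{2})*B.
Answer: \frac{1}{2} - \frac{\sqrt{3}}{2} e_{12}


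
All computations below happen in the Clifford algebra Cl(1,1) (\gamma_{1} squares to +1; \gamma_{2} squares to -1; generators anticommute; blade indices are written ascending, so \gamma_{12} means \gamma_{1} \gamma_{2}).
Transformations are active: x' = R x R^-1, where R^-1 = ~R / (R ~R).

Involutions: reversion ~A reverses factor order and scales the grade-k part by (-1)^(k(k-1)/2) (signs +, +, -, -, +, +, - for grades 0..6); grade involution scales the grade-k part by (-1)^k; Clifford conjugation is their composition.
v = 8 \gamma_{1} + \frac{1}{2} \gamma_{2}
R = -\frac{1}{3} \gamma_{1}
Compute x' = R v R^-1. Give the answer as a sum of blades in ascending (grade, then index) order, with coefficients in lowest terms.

~R = -\frac{1}{3} \gamma_{1}, and R ~R = \frac{1}{9}, so R^-1 = ~R / (\frac{1}{9}).
R v = -\frac{8}{3} - \frac{1}{6} \gamma_{12}
Answer: 8 \gamma_{1} - \frac{1}{2} \gamma_{2}


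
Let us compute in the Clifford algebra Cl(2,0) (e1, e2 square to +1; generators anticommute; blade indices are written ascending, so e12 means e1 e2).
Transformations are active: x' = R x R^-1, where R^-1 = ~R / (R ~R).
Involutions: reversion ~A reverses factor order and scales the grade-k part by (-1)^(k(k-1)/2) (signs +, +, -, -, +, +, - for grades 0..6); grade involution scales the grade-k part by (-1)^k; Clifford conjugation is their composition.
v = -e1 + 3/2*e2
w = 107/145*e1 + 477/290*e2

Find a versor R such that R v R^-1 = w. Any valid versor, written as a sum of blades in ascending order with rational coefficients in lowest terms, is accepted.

Take R = v + w = -38/145*e1 + 456/145*e2. Because q(v) = q(w) = 13/4, conjugation by R sends v exactly to w.
Answer: -38/145*e1 + 456/145*e2


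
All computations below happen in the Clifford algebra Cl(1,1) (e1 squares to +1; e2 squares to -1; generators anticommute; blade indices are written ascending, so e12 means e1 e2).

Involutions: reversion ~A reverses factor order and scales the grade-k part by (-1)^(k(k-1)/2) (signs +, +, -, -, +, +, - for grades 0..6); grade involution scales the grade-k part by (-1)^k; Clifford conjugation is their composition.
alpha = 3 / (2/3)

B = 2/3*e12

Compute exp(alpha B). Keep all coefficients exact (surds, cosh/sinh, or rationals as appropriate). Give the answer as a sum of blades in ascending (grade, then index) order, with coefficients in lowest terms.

B^2 = (2/3)^2*(e12)^2 = 4/9*(+1) = 4/9 (a basis 2-blade squares to minus the product of its generators' squares).
B^2 = 4/9 — since the square is positive, the closed form is hyperbolic: l = 2/3, alpha*l = 3, so exp(alpha B) = cosh(3) + (sinh(3)/(2/3))*B = cosh(3) + (3*sinh(3)/2)*B.
Answer: cosh(3) + sinh(3)*e12


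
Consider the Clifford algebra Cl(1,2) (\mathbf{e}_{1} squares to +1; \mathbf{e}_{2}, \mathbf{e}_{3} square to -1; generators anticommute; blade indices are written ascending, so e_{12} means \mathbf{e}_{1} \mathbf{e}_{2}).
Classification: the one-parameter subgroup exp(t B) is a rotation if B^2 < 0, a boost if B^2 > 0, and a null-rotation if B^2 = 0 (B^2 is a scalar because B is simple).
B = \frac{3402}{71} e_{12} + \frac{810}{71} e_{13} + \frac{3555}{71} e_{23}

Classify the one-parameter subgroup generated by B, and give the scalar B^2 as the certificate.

B^2 term by term: the squares give (\frac{3402}{71})^2*(e_{12})^2 + (\frac{810}{71})^2*(e_{13})^2 + (\frac{3555}{71})^2*(e_{23})^2 = \frac{11573604}{5041}*(+1) + \frac{656100}{5041}*(+1) + \frac{12638025}{5041}*(-1) = -81 (each basis 2-blade squares to minus the product of its generators' squares); cross terms between blades sharing an index anticommute and cancel. So B^2 = -81.
Answer: rotation, certificate B^2 = -81. Why this suffices: the scalar -81 survives any versor conjugation, so its sign alone determines the class however B is presented.


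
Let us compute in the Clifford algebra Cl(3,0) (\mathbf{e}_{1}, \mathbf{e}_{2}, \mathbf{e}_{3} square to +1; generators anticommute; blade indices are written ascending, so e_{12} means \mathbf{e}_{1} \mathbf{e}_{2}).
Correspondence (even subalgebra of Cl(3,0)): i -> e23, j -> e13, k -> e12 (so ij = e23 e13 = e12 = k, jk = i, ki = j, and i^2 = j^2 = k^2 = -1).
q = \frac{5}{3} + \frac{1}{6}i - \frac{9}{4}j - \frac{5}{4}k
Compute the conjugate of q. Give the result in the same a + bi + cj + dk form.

In blades: q = \frac{5}{3} - \frac{5}{4} e_{12} - \frac{9}{4} e_{13} + \frac{1}{6} e_{23}.
Quaternion conjugation is reversion on the even subalgebra: the scalar is fixed and every grade-2 blade flips sign, giving \frac{5}{3} + \frac{5}{4} e_{12} + \frac{9}{4} e_{13} - \frac{1}{6} e_{23}; translating back:
Answer: \frac{5}{3} - \frac{1}{6}i + \frac{9}{4}j + \frac{5}{4}k


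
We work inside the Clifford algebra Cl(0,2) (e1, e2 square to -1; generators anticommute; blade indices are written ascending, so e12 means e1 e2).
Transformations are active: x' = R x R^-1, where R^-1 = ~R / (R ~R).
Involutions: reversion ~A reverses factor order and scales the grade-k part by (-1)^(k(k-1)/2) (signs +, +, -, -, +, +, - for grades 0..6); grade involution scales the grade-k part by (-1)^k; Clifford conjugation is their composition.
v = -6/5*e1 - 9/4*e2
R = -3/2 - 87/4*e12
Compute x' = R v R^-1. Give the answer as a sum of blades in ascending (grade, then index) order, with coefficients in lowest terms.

~R = -3/2 + 87/4*e12, and R ~R = 7605/16, so R^-1 = ~R / (7605/16).
R v = -3771/80*e1 + 1179/40*e2
Answer: 6327/4225*e1 + 34881/16900*e2


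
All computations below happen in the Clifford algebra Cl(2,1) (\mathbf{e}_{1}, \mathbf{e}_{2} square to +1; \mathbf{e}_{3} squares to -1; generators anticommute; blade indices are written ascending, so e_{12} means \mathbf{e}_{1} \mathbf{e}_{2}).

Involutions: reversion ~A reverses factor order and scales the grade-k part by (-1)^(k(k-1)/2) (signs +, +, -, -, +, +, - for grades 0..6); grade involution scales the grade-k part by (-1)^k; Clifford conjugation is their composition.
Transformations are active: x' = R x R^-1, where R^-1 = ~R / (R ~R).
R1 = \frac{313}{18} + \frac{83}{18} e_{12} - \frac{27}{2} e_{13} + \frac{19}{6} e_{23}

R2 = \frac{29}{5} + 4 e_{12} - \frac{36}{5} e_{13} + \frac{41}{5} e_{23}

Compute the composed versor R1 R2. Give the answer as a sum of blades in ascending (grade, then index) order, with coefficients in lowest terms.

Distribute over the terms of R1 (each basis-blade product reordered to ascending indices, repeated generators contracted through their squares):
(\frac{313}{18}) R2 = \frac{9077}{90} + \frac{626}{9} e_{12} - \frac{626}{5} e_{13} + \frac{12833}{90} e_{23}
(\frac{83}{18} e_{12}) R2 = -\frac{166}{9} + \frac{2407}{90} e_{12} + \frac{3403}{90} e_{13} + \frac{166}{5} e_{23}
(-\frac{27}{2} e_{13}) R2 = \frac{486}{5} - \frac{1107}{10} e_{12} - \frac{783}{10} e_{13} - 54 e_{23}
(\frac{19}{6} e_{23}) R2 = \frac{779}{30} + \frac{114}{5} e_{12} - \frac{38}{3} e_{13} + \frac{551}{30} e_{23}
Summing the partial products and collecting blades:
Answer: \frac{9251}{45} + \frac{42}{5} e_{12} - \frac{8026}{45} e_{13} + \frac{6307}{45} e_{23}


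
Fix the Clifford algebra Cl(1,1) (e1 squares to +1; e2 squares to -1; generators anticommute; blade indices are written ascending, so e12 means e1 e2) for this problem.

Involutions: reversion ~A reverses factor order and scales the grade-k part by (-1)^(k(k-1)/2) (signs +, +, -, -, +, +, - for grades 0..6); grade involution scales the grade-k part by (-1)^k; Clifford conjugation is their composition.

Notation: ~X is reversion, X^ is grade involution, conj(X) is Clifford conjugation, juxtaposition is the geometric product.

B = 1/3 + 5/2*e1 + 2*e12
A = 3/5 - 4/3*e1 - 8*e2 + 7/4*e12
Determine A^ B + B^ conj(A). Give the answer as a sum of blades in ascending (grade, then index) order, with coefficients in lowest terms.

first term: 211/30 + 323/18*e1 + 23/24*e2 - 1093/60*e12
second term: -199/30 - 307/18*e1 + 35/8*e2 - 1163/60*e12
Answer: 2/5 + 8/9*e1 + 16/3*e2 - 188/5*e12


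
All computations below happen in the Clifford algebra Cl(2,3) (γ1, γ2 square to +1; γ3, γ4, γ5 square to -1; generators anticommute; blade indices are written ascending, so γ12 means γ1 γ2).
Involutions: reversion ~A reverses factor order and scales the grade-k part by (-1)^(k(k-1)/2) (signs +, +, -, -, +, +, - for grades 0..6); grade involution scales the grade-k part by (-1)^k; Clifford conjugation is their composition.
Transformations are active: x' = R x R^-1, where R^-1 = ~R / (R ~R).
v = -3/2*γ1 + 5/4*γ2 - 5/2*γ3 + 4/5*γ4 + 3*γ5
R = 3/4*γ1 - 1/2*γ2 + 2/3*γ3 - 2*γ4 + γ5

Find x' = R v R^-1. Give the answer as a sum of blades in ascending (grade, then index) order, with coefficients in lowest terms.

~R = 3/4*γ1 - 1/2*γ2 + 2/3*γ3 - 2*γ4 + γ5, and R ~R = -667/144, so R^-1 = ~R / (-667/144).
R v = -89/60 + 3/16*γ12 - 7/8*γ13 - 12/5*γ14 + 15/4*γ15 + 5/12*γ23 + 21/10*γ24 - 11/4*γ25 - 67/15*γ34 + 9/2*γ35 - 34/5*γ45
Answer: 13209/6670*γ1 - 20947/13340*γ2 + 19523/6670*γ3 - 1388/667*γ4 - 7869/3335*γ5


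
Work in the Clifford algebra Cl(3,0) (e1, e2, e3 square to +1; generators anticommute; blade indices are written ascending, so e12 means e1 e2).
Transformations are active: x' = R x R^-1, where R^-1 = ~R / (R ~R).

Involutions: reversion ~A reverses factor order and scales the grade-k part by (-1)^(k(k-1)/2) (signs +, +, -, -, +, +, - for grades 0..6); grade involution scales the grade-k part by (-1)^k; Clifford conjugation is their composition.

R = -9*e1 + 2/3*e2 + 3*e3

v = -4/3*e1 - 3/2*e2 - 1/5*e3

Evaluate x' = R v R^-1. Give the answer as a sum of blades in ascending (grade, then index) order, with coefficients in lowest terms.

~R = -9*e1 + 2/3*e2 + 3*e3, and R ~R = 814/9, so R^-1 = ~R / (814/9).
R v = 52/5 + 259/18*e12 + 29/5*e13 + 131/30*e23
Answer: -4496/6105*e1 + 6729/4070*e2 + 1811/2035*e3


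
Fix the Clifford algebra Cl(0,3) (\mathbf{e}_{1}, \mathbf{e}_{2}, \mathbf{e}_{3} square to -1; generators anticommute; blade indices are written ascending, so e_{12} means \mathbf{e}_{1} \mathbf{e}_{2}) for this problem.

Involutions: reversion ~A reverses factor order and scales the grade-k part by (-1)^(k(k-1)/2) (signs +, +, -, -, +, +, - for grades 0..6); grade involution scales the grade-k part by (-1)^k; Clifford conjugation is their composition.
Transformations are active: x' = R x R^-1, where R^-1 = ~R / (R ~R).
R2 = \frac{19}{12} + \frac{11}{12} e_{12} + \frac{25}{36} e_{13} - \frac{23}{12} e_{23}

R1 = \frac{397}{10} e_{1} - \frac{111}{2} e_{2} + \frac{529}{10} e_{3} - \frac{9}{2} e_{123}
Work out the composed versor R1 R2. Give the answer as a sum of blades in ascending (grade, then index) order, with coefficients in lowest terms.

Distribute over the terms of R1 (each basis-blade product reordered to ascending indices, repeated generators contracted through their squares):
(\frac{397}{10} e_{1}) R2 = \frac{7543}{120} e_{1} - \frac{4367}{120} e_{2} - \frac{1985}{72} e_{3} - \frac{9131}{120} e_{123}
(-\frac{111}{2} e_{2}) R2 = -\frac{407}{8} e_{1} - \frac{703}{8} e_{2} - \frac{851}{8} e_{3} + \frac{925}{24} e_{123}
(\frac{529}{10} e_{3}) R2 = \frac{2645}{72} e_{1} - \frac{12167}{120} e_{2} + \frac{10051}{120} e_{3} + \frac{5819}{120} e_{123}
(-\frac{9}{2} e_{123}) R2 = -\frac{69}{8} e_{1} - \frac{25}{8} e_{2} + \frac{33}{8} e_{3} - \frac{57}{8} e_{123}
Summing the partial products and collecting blades:
Answer: \frac{7217}{180} e_{1} - \frac{13727}{60} e_{2} - \frac{8291}{180} e_{3} + \frac{229}{60} e_{123}


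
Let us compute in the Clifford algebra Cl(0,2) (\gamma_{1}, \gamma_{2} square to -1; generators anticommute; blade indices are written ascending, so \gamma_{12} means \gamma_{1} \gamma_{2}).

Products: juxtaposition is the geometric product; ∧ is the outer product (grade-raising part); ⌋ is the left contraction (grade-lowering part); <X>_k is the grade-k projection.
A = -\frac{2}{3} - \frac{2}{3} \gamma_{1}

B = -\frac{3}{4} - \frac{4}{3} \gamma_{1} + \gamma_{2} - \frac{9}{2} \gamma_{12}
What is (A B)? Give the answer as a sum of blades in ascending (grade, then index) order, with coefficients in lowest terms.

step 1: -\frac{7}{18} + \frac{25}{18} \gamma_{1} - \frac{11}{3} \gamma_{2} + \frac{7}{3} \gamma_{12}
Answer: -\frac{7}{18} + \frac{25}{18} \gamma_{1} - \frac{11}{3} \gamma_{2} + \frac{7}{3} \gamma_{12}


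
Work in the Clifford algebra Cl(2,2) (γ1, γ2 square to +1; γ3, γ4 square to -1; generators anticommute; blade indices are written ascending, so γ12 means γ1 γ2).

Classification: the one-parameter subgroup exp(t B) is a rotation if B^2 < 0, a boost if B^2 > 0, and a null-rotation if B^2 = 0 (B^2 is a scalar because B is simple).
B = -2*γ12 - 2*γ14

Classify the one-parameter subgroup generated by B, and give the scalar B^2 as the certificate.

B^2 term by term: the squares give (-2)^2*(γ12)^2 + (-2)^2*(γ14)^2 = 4*(-1) + 4*(+1) = 0 (each basis 2-blade squares to minus the product of its generators' squares); cross terms between blades sharing an index anticommute and cancel. So B^2 = 0.
Answer: null-rotation, certificate B^2 = 0. Because 0 is invariant under every versor sandwich, the classification follows from its sign alone.


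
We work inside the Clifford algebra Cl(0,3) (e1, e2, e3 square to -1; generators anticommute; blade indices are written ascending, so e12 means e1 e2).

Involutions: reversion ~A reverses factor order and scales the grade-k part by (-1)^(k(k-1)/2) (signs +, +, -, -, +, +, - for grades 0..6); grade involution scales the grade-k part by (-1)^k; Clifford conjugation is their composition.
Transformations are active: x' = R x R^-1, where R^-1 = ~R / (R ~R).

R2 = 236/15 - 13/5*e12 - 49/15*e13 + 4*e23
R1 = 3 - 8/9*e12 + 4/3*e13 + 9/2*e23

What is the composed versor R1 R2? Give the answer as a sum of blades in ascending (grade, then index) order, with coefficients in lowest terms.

Distribute over the terms of R1 (each basis-blade product reordered to ascending indices, repeated generators contracted through their squares):
(3) R2 = 236/5 - 39/5*e12 - 49/5*e13 + 12*e23
(-8/9*e12) R2 = -104/45 - 1888/135*e12 + 32/9*e13 + 392/135*e23
(4/3*e13) R2 = 196/45 + 16/3*e12 + 944/45*e13 + 52/15*e23
(9/2*e23) R2 = -18 + 147/10*e12 - 117/10*e13 + 354/5*e23
Summing the partial products and collecting blades:
Answer: 1406/45 - 473/270*e12 + 91/30*e13 + 12038/135*e23


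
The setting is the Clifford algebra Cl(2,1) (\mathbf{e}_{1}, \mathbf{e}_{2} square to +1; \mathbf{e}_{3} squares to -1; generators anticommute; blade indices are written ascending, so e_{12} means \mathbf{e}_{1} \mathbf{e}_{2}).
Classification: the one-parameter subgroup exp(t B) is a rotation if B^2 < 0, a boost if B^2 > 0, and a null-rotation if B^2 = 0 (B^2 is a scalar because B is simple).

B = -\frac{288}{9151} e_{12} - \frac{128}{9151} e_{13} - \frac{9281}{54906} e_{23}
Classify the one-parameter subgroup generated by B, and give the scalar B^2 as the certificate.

B^2 term by term: the squares give (-\frac{288}{9151})^2*(e_{12})^2 + (-\frac{128}{9151})^2*(e_{13})^2 + (-\frac{9281}{54906})^2*(e_{23})^2 = \frac{82944}{83740801}*(-1) + \frac{16384}{83740801}*(+1) + \frac{86136961}{3014668836}*(+1) = \frac{1}{36} (each basis 2-blade squares to minus the product of its generators' squares); cross terms between blades sharing an index anticommute and cancel. So B^2 = \frac{1}{36}.
Answer: boost, certificate B^2 = \frac{1}{36}. Certificate logic: \frac{1}{36} is a conjugation-invariant scalar, so its sign fixes rotation versus boost versus null-rotation outright.


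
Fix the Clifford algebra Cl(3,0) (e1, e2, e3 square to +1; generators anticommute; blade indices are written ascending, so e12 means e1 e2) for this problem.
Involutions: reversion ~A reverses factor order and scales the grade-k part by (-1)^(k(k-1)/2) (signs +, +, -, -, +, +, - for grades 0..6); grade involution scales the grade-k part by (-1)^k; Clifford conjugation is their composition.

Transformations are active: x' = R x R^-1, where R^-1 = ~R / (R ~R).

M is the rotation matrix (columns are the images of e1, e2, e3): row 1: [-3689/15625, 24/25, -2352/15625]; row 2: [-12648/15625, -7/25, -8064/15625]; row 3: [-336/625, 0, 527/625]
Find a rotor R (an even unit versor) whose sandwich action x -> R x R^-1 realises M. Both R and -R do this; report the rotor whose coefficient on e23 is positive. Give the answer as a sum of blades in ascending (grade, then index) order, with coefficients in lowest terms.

Method: write R = a + b12*e12 + b13*e13 + b23*e23 with a^2 + b12^2 + b13^2 + b23^2 = 1 (so R^-1 = ~R). Expanding the columns R e_j ~R gives tr M = 4a^2 - 1 and, from the antisymmetric part, M21 - M12 = -4a*b12, M13 - M31 = 4a*b13, M32 - M23 = -4a*b23.
Here tr M = 5111/15625, so a^2 = (1 + tr M)/4 = 5184/15625 and a = ±72/125. Taking a = 72/125: M21 - M12 = -27648/15625, M13 - M31 = 6048/15625, M32 - M23 = 8064/15625, giving b12 = 96/125, b13 = 21/125, b23 = -28/125, i.e. R = 72/125 + 96/125*e12 + 21/125*e13 - 28/125*e23.
Its e23 coefficient is negative, so report the other preimage -R.
Answer: -72/125 - 96/125*e12 - 21/125*e13 + 28/125*e23. Sheet selection: the two-to-one cover makes ±R indistinguishable at the matrix level (trace 5111/15625), so uniqueness comes from the required sign on e23.


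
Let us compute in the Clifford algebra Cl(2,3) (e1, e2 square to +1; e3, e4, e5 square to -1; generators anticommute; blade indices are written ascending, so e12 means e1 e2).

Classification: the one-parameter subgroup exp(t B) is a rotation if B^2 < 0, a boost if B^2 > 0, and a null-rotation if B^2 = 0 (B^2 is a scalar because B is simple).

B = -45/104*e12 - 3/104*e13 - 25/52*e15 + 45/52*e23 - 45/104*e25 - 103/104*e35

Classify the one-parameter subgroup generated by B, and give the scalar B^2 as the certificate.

B^2 term by term: the squares give (-45/104)^2*(e12)^2 + (-3/104)^2*(e13)^2 + (-25/52)^2*(e15)^2 + (45/52)^2*(e23)^2 + (-45/104)^2*(e25)^2 + (-103/104)^2*(e35)^2 = 2025/10816*(-1) + 9/10816*(+1) + 625/2704*(+1) + 2025/2704*(+1) + 2025/10816*(+1) + 10609/10816*(-1) = 0 (each basis 2-blade squares to minus the product of its generators' squares); cross terms between blades sharing an index anticommute and cancel; the commuting (index-disjoint) pairs give grade-4 terms 2*c*c'*(blade product), which cancel blade by blade — e1235: 4635/5408 - 135/5408 - 1125/1352 = 0 — confirming B is simple. So B^2 = 0.
Answer: null-rotation, certificate B^2 = 0. Certificate logic: 0 is a conjugation-invariant scalar, so its sign fixes rotation versus boost versus null-rotation outright.


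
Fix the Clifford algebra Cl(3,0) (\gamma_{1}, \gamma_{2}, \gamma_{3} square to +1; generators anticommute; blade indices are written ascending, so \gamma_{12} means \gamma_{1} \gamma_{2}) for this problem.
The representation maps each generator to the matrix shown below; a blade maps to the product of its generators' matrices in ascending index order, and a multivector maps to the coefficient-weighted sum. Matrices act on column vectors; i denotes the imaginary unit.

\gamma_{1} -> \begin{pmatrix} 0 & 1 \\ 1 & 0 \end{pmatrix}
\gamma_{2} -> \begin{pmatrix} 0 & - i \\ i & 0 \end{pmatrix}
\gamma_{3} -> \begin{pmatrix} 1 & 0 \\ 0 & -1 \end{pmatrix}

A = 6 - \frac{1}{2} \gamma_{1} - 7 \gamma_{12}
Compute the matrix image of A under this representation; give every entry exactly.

Bivector images (products of the table entries): rho(\gamma_{12}) = rho(\gamma_{1})rho(\gamma_{2}) = \begin{pmatrix} i & 0 \\ 0 & - i \end{pmatrix}.
M = (6)*1 + (-\frac{1}{2})*rho(\gamma_{1}) + (-7)*rho(\gamma_{12}), summed entrywise (1 is the identity matrix):
Answer: \begin{pmatrix} 6 - 7 i & - \frac{1}{2} \\ - \frac{1}{2} & 6 + 7 i \end{pmatrix}


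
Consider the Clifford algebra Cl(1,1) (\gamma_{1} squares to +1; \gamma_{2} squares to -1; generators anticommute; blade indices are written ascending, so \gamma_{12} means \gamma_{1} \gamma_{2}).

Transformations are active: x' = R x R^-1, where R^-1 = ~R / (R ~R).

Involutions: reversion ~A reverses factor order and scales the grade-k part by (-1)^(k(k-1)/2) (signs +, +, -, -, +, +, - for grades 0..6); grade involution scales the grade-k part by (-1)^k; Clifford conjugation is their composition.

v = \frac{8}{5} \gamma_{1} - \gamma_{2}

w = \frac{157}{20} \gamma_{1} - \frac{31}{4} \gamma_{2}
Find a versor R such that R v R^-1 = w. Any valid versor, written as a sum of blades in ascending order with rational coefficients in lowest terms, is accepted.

A norm check does it: q(v) = q(w) = \frac{39}{25}, hence R = v + w = \frac{189}{20} \gamma_{1} - \frac{35}{4} \gamma_{2} realises the map — parallel part kept, (v - w)/2 negated, v carried to w.
Answer: \frac{189}{20} \gamma_{1} - \frac{35}{4} \gamma_{2}


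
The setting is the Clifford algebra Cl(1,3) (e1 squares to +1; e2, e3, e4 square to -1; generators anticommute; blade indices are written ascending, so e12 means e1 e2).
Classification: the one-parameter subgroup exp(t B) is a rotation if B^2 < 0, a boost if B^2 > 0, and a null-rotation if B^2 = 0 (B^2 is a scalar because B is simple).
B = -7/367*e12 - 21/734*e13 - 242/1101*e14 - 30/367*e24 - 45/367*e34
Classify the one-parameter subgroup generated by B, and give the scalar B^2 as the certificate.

B^2 term by term: the squares give (-7/367)^2*(e12)^2 + (-21/734)^2*(e13)^2 + (-242/1101)^2*(e14)^2 + (-30/367)^2*(e24)^2 + (-45/367)^2*(e34)^2 = 49/134689*(+1) + 441/538756*(+1) + 58564/1212201*(+1) + 900/134689*(-1) + 2025/134689*(-1) = 1/36 (each basis 2-blade squares to minus the product of its generators' squares); cross terms between blades sharing an index anticommute and cancel; the commuting (index-disjoint) pairs give grade-4 terms 2*c*c'*(blade product), which cancel blade by blade — e1234: 630/134689 - 630/134689 = 0 — confirming B is simple. So B^2 = 1/36.
Answer: boost, certificate B^2 = 1/36. Note: conjugating B changes its blade decomposition but never the scalar B^2 = 1/36, whose sign settles the classification.


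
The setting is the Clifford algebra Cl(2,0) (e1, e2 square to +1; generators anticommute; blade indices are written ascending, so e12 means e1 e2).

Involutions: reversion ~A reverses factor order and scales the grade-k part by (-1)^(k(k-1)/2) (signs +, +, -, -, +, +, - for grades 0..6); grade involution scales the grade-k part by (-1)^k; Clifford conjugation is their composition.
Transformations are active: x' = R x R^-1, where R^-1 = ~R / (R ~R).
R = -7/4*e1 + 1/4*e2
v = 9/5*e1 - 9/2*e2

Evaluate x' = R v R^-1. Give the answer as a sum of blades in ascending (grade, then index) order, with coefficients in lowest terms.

~R = -7/4*e1 + 1/4*e2, and R ~R = 25/8, so R^-1 = ~R / (25/8).
R v = -171/40 + 297/40*e12
Answer: 747/250*e1 + 477/125*e2


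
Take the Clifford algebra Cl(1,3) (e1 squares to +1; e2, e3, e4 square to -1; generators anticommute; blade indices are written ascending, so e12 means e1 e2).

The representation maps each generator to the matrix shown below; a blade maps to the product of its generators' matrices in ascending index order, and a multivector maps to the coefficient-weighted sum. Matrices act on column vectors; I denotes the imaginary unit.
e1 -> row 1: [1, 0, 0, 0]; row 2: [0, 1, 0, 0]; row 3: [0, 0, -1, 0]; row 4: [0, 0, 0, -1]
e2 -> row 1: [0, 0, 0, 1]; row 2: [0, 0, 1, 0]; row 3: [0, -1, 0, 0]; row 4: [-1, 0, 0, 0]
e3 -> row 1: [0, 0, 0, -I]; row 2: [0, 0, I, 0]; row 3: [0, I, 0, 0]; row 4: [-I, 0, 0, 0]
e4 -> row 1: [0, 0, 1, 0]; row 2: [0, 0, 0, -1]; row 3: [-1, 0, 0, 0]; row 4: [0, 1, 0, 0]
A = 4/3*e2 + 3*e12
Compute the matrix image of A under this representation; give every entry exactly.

Bivector images (products of the table entries): rho(e12) = rho(e1)rho(e2) = row 1: [0, 0, 0, 1]; row 2: [0, 0, 1, 0]; row 3: [0, 1, 0, 0]; row 4: [1, 0, 0, 0].
M = (4/3)*rho(e2) + (3)*rho(e12), summed entrywise:
Answer: row 1: [0, 0, 0, 13/3]; row 2: [0, 0, 13/3, 0]; row 3: [0, 5/3, 0, 0]; row 4: [5/3, 0, 0, 0]


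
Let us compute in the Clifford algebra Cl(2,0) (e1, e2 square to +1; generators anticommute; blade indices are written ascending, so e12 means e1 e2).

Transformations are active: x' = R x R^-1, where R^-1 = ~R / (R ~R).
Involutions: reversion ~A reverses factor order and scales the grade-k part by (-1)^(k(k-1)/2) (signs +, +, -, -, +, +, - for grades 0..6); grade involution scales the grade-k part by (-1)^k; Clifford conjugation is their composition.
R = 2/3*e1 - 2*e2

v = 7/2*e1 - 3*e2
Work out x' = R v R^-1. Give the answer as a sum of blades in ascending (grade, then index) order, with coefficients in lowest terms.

~R = 2/3*e1 - 2*e2, and R ~R = 40/9, so R^-1 = ~R / (40/9).
R v = 25/3 + 5*e12
Answer: -e1 - 9/2*e2


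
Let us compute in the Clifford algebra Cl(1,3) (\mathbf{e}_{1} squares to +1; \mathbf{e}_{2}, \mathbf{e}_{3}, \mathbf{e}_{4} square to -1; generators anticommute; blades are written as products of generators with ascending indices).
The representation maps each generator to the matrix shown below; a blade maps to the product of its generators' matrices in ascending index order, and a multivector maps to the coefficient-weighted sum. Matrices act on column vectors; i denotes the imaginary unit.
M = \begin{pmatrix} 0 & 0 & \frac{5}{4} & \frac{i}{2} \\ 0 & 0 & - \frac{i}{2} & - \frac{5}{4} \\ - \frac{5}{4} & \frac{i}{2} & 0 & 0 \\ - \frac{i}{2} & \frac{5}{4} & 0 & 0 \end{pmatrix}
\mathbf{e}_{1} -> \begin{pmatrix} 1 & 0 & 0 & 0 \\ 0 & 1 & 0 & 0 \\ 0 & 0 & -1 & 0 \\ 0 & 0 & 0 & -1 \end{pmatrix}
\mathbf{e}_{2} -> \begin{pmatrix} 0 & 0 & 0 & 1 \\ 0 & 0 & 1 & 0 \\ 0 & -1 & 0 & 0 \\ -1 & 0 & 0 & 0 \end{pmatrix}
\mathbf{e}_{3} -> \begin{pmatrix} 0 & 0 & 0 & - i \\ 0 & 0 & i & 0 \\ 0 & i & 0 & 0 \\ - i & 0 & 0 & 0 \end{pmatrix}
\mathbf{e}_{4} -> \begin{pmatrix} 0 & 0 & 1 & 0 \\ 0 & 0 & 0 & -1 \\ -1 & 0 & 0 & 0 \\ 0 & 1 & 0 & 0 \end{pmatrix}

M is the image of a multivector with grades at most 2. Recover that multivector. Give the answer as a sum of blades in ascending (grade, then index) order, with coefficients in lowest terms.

Method: the blade images are trace-orthogonal — tr(rho(e_A) rho(e_B)^-1) = 4 if A = B and 0 otherwise — and rho(e_A)^-1 = (e_A)^2 * rho(e_A) with (e_A)^2 = +1 or -1, so the coefficient of e_A in the preimage is (e_A)^2 * tr(M rho(e_A))/4.
Nonzero projections over blades of grade <= 2: e_{4}: (e_{4})^2 = -1, tr(M rho(e_{4})) = -5, coefficient \frac{5}{4}; e_{1} e_{3}: (e_{1} e_{3})^2 = +1, tr(M rho(e_{1} e_{3})) = -2, coefficient -\frac{1}{2}. Every other blade of grade <= 2 projects to 0.
Answer: \frac{5}{4} e_{4} - \frac{1}{2} e_{1} e_{3}


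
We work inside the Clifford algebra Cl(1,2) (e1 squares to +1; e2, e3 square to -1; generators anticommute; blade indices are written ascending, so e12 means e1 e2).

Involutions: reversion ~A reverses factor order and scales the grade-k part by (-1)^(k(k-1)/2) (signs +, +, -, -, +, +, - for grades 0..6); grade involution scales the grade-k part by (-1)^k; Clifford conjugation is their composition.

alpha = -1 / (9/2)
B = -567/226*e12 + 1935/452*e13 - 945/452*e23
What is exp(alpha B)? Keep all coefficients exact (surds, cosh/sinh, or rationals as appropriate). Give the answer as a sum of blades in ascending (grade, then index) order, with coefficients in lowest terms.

B^2 term by term: the squares give (-567/226)^2*(e12)^2 + (1935/452)^2*(e13)^2 + (-945/452)^2*(e23)^2 = 321489/51076*(+1) + 3744225/204304*(+1) + 893025/204304*(-1) = 81/4 (each basis 2-blade squares to minus the product of its generators' squares); cross terms between blades sharing an index anticommute and cancel. So B^2 = 81/4.
B^2 = 81/4 — hyperbolic case — the even/odd split gives cosh and sinh: l = 9/2, alpha*l = -1, so exp(alpha B) = cosh(-1) + (sinh(-1)/(9/2))*B = cosh(1) + (-2*sinh(1)/9)*B.
Answer: cosh(1) + 63*sinh(1)/113*e12 - 215*sinh(1)/226*e13 + 105*sinh(1)/226*e23


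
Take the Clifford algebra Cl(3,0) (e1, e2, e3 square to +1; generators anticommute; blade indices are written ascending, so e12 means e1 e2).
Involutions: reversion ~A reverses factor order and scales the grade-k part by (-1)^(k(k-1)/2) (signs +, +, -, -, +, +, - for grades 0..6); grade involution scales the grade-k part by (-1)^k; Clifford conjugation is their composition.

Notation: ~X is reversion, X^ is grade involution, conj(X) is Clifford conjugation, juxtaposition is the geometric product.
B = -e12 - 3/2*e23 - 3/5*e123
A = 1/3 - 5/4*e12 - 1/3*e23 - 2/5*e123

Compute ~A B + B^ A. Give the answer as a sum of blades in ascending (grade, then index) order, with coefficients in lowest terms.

first term: 199/100 + 4/5*e1 + 23/20*e3 - 1/3*e12 - 37/24*e13 - 1/2*e23 - 1/5*e123
second term: -151/100 - 2/5*e1 + 7/20*e3 - 1/3*e12 - 37/24*e13 - 1/2*e23 + 1/5*e123
Answer: 12/25 + 2/5*e1 + 3/2*e3 - 2/3*e12 - 37/12*e13 - e23


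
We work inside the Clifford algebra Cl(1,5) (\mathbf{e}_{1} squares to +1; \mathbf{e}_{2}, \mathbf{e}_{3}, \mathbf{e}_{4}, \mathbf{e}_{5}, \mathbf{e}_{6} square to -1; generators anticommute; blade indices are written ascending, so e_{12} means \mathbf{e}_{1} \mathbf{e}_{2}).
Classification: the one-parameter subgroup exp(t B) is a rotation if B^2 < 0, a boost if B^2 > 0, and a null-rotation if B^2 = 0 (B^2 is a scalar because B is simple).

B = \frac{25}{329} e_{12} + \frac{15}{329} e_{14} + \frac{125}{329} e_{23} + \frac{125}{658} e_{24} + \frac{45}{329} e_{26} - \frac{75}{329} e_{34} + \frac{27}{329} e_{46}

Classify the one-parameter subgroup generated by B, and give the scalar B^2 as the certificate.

B^2 term by term: the squares give (\frac{25}{329})^2*(e_{12})^2 + (\frac{15}{329})^2*(e_{14})^2 + (\frac{125}{329})^2*(e_{23})^2 + (\frac{125}{658})^2*(e_{24})^2 + (\frac{45}{329})^2*(e_{26})^2 + (-\frac{75}{329})^2*(e_{34})^2 + (\frac{27}{329})^2*(e_{46})^2 = \frac{625}{108241}*(+1) + \frac{225}{108241}*(+1) + \frac{15625}{108241}*(-1) + \frac{15625}{432964}*(-1) + \frac{2025}{108241}*(-1) + \frac{5625}{108241}*(-1) + \frac{729}{108241}*(-1) = -\frac{1}{4} (each basis 2-blade squares to minus the product of its generators' squares); cross terms between blades sharing an index anticommute and cancel; the commuting (index-disjoint) pairs give grade-4 terms 2*c*c'*(blade product), which cancel blade by blade — e_{1234}: -\frac{3750}{108241} + \frac{3750}{108241} = 0; e_{1246}: \frac{1350}{108241} - \frac{1350}{108241} = 0; e_{2346}: \frac{6750}{108241} - \frac{6750}{108241} = 0 — confirming B is simple. So B^2 = -\frac{1}{4}.
Answer: rotation, certificate B^2 = -\frac{1}{4}. One invariant decides it: the square -\frac{1}{4} survives every conjugation, and its sign is exactly the classification.
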